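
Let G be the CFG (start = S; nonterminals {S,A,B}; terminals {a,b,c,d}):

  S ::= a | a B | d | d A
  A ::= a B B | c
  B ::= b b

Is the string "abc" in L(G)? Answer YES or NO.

CNF form of G:
  S -> T0 B | T2 A | a | d
  A -> T0 X3 | c
  B -> T1 T1
  T0 -> a
  T1 -> b
  T2 -> d
  X3 -> B B

CYK fill:
  cell(0,0) a: {S,T0}  orig:{S}
  cell(1,1) b: {T1}  orig:{}
  cell(2,2) c: {A}
  cell(0,1) ab: ∅
  cell(1,2) bc: ∅
  cell(0,2) abc: ∅

S ∉ T[0,2] ⇒ NO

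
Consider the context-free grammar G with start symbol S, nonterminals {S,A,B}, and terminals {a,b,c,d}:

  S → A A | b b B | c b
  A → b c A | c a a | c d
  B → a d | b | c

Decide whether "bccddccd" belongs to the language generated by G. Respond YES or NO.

Convert to CNF:
  S -> A A | T0 X6 | T1 T0
  A -> T0 X4 | T1 T3 | T1 X5
  B -> T2 T3 | b | c
  T0 -> b
  T1 -> c
  T2 -> a
  T3 -> d
  X4 -> T1 A
  X5 -> T2 T2
  X6 -> T0 B

CYK fill:
  cell(0,0) b: {B,T0}  orig:{B}
  cell(1,1) c: {B,T1}  orig:{B}
  cell(2,2) c: {B,T1}  orig:{B}
  cell(3,3) d: {T3}  orig:{}
  cell(4,4) d: {T3}  orig:{}
  cell(5,5) c: {B,T1}  orig:{B}
  cell(6,6) c: {B,T1}  orig:{B}
  cell(7,7) d: {T3}  orig:{}
  cell(0,1) bc: {X6}  orig:{}
  cell(1,2) cc: ∅
  cell(2,3) cd: {A}
  cell(3,4) dd: ∅
  cell(4,5) dc: ∅
  cell(5,6) cc: ∅
  cell(6,7) cd: {A}
  cell(0,2) bcc: ∅
  cell(1,3) ccd: {X4}  orig:{}
  cell(2,4) cdd: ∅
  cell(3,5) ddc: ∅
  cell(4,6) dcc: ∅
  cell(5,7) ccd: {X4}  orig:{}
  cell(0,3) bccd: {A}
  cell(1,4) ccdd: ∅
  cell(2,5) cddc: ∅
  cell(3,6) ddcc: ∅
  cell(4,7) dccd: ∅
  cell(0,4) bccdd: ∅
  cell(1,5) ccddc: ∅
  cell(2,6) cddcc: ∅
  cell(3,7) ddccd: ∅
  cell(0,5) bccddc: ∅
  cell(1,6) ccddcc: ∅
  cell(2,7) cddccd: ∅
  cell(0,6) bccddcc: ∅
  cell(1,7) ccddccd: ∅
  cell(0,7) bccddccd: ∅

S ∉ T[0,7] ⇒ NO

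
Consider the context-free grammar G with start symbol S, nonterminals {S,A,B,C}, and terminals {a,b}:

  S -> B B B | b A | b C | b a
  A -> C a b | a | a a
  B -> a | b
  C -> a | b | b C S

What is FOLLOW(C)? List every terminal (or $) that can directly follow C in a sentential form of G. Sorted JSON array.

Compute FIRST by fixpoint:
iter 1:
  A via A→a: +{a}
  B via B→a: +{a}
  B via B→b: +{b}
  C via C→a: +{a}
  C via C→b: +{b}
  S via S→B B B: +{a,b}
  S: {a,b}  A: {a}  B: {a,b}  C: {a,b}
iter 2:
  A via A→C a b: +{b}
  S: {a,b}  A: {a,b}  B: {a,b}  C: {a,b}
iter 3: — fixpoint
  S: {a,b}  A: {a,b}  B: {a,b}  C: {a,b}

FOLLOW sets:
FOLLOW(S) := {$}
pass 1:
  A→C a b: FOLLOW(C) ⊇ FIRST(a) = {a}; new: +{a}
  C→b C S: FOLLOW(C) ⊇ FIRST(S) = {a,b}; new: +{b}
  C→b C S: FOLLOW(S) ⊇ FOLLOW(C) ⊇ {a,b}; new: +{a,b}
  S→B B B: FOLLOW(B) ⊇ FIRST(B) = {a,b}; new: +{a,b}
  S→B B B: FOLLOW(B) ⊇ FOLLOW(S) ⊇ {$,a,b}; new: +{$}
  S→b A: FOLLOW(A) ⊇ FOLLOW(S) ⊇ {$,a,b}; new: +{$,a,b}
  S→b C: FOLLOW(C) ⊇ FOLLOW(S) ⊇ {$,a,b}; new: +{$}
  S: {$,a,b}  A: {$,a,b}  B: {$,a,b}  C: {$,a,b}
pass 2: — fixpoint
  S: {$,a,b}  A: {$,a,b}  B: {$,a,b}  C: {$,a,b}

FOLLOW(C) = ["$", "a", "b"]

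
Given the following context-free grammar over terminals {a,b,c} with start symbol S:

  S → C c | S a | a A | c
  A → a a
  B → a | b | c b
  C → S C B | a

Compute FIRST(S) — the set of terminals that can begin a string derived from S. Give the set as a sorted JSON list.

FIRST iteration:
[1]
  A via A→a a: +{a}
  B via B→a: +{a}
  B via B→b: +{b}
  B via B→c b: +{c}
  C via C→a: +{a}
  S via S→C c: +{a}
  S via S→c: +{c}
  FIRST[S]={a,c}  FIRST[A]={a}  FIRST[B]={a,b,c}  FIRST[C]={a}
[2]
  C via C→S C B: +{c}
  FIRST[S]={a,c}  FIRST[A]={a}  FIRST[B]={a,b,c}  FIRST[C]={a,c}
[3] — fixpoint
  FIRST[S]={a,c}  FIRST[A]={a}  FIRST[B]={a,b,c}  FIRST[C]={a,c}

FIRST(S) = ["a", "c"]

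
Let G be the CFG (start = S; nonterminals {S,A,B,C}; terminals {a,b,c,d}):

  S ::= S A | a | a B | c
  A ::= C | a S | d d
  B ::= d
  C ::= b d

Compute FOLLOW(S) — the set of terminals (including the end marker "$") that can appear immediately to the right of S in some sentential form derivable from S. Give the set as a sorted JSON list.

FIRST sets, iterate to fixpoint:
iter 1:
  A via A→a S: +{a}
  A via A→d d: +{d}
  B via B→d: +{d}
  C via C→b d: +{b}
  S via S→a: +{a}
  S via S→c: +{c}
  FIRST(S)={a,c}  FIRST(A)={a,d}  FIRST(B)={d}  FIRST(C)={b}
iter 2:
  A via A→C: +{b}
  FIRST(S)={a,c}  FIRST(A)={a,b,d}  FIRST(B)={d}  FIRST(C)={b}
iter 3: (no change)
  FIRST(S)={a,c}  FIRST(A)={a,b,d}  FIRST(B)={d}  FIRST(C)={b}

FOLLOW sets:
seed FOLLOW(S) with $
round 1:
  S→S A: FOLLOW(S) ⊇ FIRST(A) = {a,b,d}; new: +{a,b,d}
  S→S A: FOLLOW(A) ⊇ FOLLOW(S) ⊇ {$,a,b,d}; new: +{$,a,b,d}
  S→a B: FOLLOW(B) ⊇ FOLLOW(S) ⊇ {$,a,b,d}; new: +{$,a,b,d}
  S: {$,a,b,d}  A: {$,a,b,d}  B: {$,a,b,d}  C: {}
round 2:
  A→C: FOLLOW(C) ⊇ FOLLOW(A) ⊇ {$,a,b,d}; new: +{$,a,b,d}
  S: {$,a,b,d}  A: {$,a,b,d}  B: {$,a,b,d}  C: {$,a,b,d}
round 3: done
  S: {$,a,b,d}  A: {$,a,b,d}  B: {$,a,b,d}  C: {$,a,b,d}

FOLLOW(S) = ["$", "a", "b", "d"]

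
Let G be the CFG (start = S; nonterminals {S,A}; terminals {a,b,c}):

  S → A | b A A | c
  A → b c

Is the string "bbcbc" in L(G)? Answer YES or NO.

CNF form of G:
  S -> T0 T1 | T0 X2 | c
  A -> T0 T1
  T0 -> b
  T1 -> c
  X2 -> A A

CYK table (by increasing span):
  [0..0]={T0}  "b"  orig:{}
  [1..1]={T0}  "b"  orig:{}
  [2..2]={S,T1}  "c"  orig:{S}
  [3..3]={T0}  "b"  orig:{}
  [4..4]={S,T1}  "c"  orig:{S}
  [0..1]=∅  "bb"
  [1..2]={A,S}  "bc"
  [2..3]=∅  "cb"
  [3..4]={A,S}  "bc"
  [0..2]=∅  "bbc"
  [1..3]=∅  "bcb"
  [2..4]=∅  "cbc"
  [0..3]=∅  "bbcb"
  [1..4]={X2}  "bcbc"  orig:{}
  [0..4]={S}  "bbcbc"

S ∈ T[0,4] ⇒ YES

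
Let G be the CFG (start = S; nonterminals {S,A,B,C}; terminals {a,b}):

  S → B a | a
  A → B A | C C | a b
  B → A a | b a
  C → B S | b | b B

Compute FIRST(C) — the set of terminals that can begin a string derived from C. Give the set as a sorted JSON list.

FIRST iteration:
[1]
  A via A→a b: +{a}
  B via B→A a: +{a}
  B via B→b a: +{b}
  C via C→B S: +{a,b}
  S via S→B a: +{a,b}
  FIRST[S]={a,b}  FIRST[A]={a}  FIRST[B]={a,b}  FIRST[C]={a,b}
[2]
  A via A→B A: +{b}
  FIRST[S]={a,b}  FIRST[A]={a,b}  FIRST[B]={a,b}  FIRST[C]={a,b}
[3] (stable)
  FIRST[S]={a,b}  FIRST[A]={a,b}  FIRST[B]={a,b}  FIRST[C]={a,b}

FIRST(C) = ["a", "b"]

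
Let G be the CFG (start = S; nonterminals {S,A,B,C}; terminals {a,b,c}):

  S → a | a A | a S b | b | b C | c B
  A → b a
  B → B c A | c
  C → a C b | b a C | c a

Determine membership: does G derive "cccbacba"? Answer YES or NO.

Convert to CNF:
  S -> T0 C | T1 A | T1 X6 | T2 B | a | b
  A -> T0 T1
  B -> B X3 | c
  C -> T0 X5 | T1 X4 | T2 T1
  T0 -> b
  T1 -> a
  T2 -> c
  X3 -> T2 A
  X4 -> C T0
  X5 -> T1 C
  X6 -> S T0

CYK fill:
  [0..0]={B,T2}  "c"  orig:{B}
  [1..1]={B,T2}  "c"  orig:{B}
  [2..2]={B,T2}  "c"  orig:{B}
  [3..3]={S,T0}  "b"  orig:{S}
  [4..4]={S,T1}  "a"  orig:{S}
  [5..5]={B,T2}  "c"  orig:{B}
  [6..6]={S,T0}  "b"  orig:{S}
  [7..7]={S,T1}  "a"  orig:{S}
  [0..1]={S}  "cc"
  [1..2]={S}  "cc"
  [2..3]=∅  "cb"
  [3..4]={A}  "ba"
  [4..5]=∅  "ac"
  [5..6]=∅  "cb"
  [6..7]={A}  "ba"
  [0..2]=∅  "ccc"
  [1..3]={X6}  "ccb"  orig:{}
  [2..4]={X3}  "cba"  orig:{}
  [3..5]=∅  "bac"
  [4..6]=∅  "acb"
  [5..7]={X3}  "cba"  orig:{}
  [0..3]=∅  "cccb"
  [1..4]={B}  "ccba"
  [2..5]=∅  "cbac"
  [3..6]=∅  "bacb"
  [4..7]=∅  "acba"
  [0..4]={S}  "cccba"
  [1..5]=∅  "ccbac"
  [2..6]=∅  "cbacb"
  [3..7]=∅  "bacba"
  [0..5]=∅  "cccbac"
  [1..6]=∅  "ccbacb"
  [2..7]=∅  "cbacba"
  [0..6]=∅  "cccbacb"
  [1..7]={B}  "ccbacba"
  [0..7]={S}  "cccbacba"

S ∈ T[0,7] ⇒ YES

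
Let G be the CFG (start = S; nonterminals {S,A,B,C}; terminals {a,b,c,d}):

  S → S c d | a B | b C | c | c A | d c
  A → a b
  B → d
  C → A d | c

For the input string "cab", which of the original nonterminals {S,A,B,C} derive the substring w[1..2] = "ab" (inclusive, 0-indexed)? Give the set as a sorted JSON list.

CNF form of G:
  S -> S X4 | T0 B | T1 C | T2 T3 | T3 A | c
  A -> T0 T1
  B -> d
  C -> A T2 | c
  T0 -> a
  T1 -> b
  T2 -> d
  T3 -> c
  X4 -> T3 T2

CYK fill — only the sub-triangle for w[1..2]:
  cell(1,1) a: {T0}  orig:{}
  cell(2,2) b: {T1}  orig:{}
  cell(1,2) ab: {A}

Original NTs in T[1,2] deriving "ab": ["A"]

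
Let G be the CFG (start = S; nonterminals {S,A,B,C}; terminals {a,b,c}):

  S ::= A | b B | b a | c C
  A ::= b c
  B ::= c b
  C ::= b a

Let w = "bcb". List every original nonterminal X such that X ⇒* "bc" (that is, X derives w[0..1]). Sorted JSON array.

CNF form of G:
  S -> T0 B | T0 T1 | T0 T2 | T1 C
  A -> T0 T1
  B -> T1 T0
  C -> T0 T2
  T0 -> b
  T1 -> c
  T2 -> a

Fill CYK table bottom-up, restricted to cells inside w[0..1]:
  cell(0,0) b: {T0}  orig:{}
  cell(1,1) c: {T1}  orig:{}
  cell(0,1) bc: {A,S}

Original NTs in T[0,1] deriving "bc": ["A", "S"]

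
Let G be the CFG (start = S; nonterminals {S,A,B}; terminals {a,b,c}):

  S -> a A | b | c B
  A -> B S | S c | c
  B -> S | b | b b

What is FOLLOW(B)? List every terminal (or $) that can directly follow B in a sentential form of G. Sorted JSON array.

Compute FIRST by fixpoint:
[1]
  A via A→c: +{c}
  B via B→b: +{b}
  S via S→a A: +{a}
  S via S→b: +{b}
  S via S→c B: +{c}
  FIRST[S]={a,b,c}  FIRST[A]={c}  FIRST[B]={b}
[2]
  A via A→B S: +{b}
  A via A→S c: +{a}
  B via B→S: +{a,c}
  FIRST[S]={a,b,c}  FIRST[A]={a,b,c}  FIRST[B]={a,b,c}
[3] (stable)
  FIRST[S]={a,b,c}  FIRST[A]={a,b,c}  FIRST[B]={a,b,c}

Compute FOLLOW by fixpoint:
seed FOLLOW(S) with $
iter 1:
  A→B S: FOLLOW(B) ⊇ FIRST(S) = {a,b,c}; new: +{a,b,c}
  A→S c: FOLLOW(S) ⊇ FIRST(c) = {c}; new: +{c}
  B→S: FOLLOW(S) ⊇ FOLLOW(B) ⊇ {a,b,c}; new: +{a,b}
  S→a A: FOLLOW(A) ⊇ FOLLOW(S) ⊇ {$,a,b,c}; new: +{$,a,b,c}
  S→c B: FOLLOW(B) ⊇ FOLLOW(S) ⊇ {$,a,b,c}; new: +{$}
  S: {$,a,b,c}  A: {$,a,b,c}  B: {$,a,b,c}
iter 2: — fixpoint
  S: {$,a,b,c}  A: {$,a,b,c}  B: {$,a,b,c}

FOLLOW(B) = ["$", "a", "b", "c"]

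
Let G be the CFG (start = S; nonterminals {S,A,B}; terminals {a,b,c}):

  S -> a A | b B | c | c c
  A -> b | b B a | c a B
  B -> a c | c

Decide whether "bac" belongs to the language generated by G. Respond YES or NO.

CNF form of G:
  S -> T0 B | T1 A | T2 T2 | c
  A -> T0 X3 | T2 X4 | b
  B -> T1 T2 | c
  T0 -> b
  T1 -> a
  T2 -> c
  X3 -> B T1
  X4 -> T1 B

CYK fill:
  [0..0]={A,T0}  "b"  orig:{A}
  [1..1]={T1}  "a"  orig:{}
  [2..2]={B,S,T2}  "c"  orig:{B,S}
  [0..1]=∅  "ba"
  [1..2]={B,X4}  "ac"  orig:{B}
  [0..2]={S}  "bac"

S ∈ T[0,2] ⇒ YES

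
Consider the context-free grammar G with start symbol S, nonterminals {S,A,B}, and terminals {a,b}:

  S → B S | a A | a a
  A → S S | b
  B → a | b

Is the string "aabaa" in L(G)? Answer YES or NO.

CNF form of G:
  S -> B S | T0 A | T0 T0
  A -> S S | b
  B -> a | b
  T0 -> a

CYK table (by increasing span):
  [0..0]={B,T0}  "a"  orig:{B}
  [1..1]={B,T0}  "a"  orig:{B}
  [2..2]={A,B}  "b"
  [3..3]={B,T0}  "a"  orig:{B}
  [4..4]={B,T0}  "a"  orig:{B}
  [0..1]={S}  "aa"
  [1..2]={S}  "ab"
  [2..3]=∅  "ba"
  [3..4]={S}  "aa"
  [0..2]={S}  "aab"
  [1..3]=∅  "aba"
  [2..4]={S}  "baa"
  [0..3]=∅  "aaba"
  [1..4]={A,S}  "abaa"
  [0..4]={A,S}  "aabaa"

S ∈ T[0,4] ⇒ YES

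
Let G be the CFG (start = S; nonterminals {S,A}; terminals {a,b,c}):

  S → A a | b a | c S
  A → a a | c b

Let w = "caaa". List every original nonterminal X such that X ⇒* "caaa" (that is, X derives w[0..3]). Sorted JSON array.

CNF form of G:
  S -> A T0 | T1 S | T2 T0
  A -> T0 T0 | T1 T2
  T0 -> a
  T1 -> c
  T2 -> b

Fill CYK table bottom-up (cells [i..j] with 0 ≤ i ≤ j ≤ 3 only):
  [0..0]={T1}  "c"  orig:{}
  [1..1]={T0}  "a"  orig:{}
  [2..2]={T0}  "a"  orig:{}
  [3..3]={T0}  "a"  orig:{}
  [0..1]=∅  "ca"
  [1..2]={A}  "aa"
  [2..3]={A}  "aa"
  [0..2]=∅  "caa"
  [1..3]={S}  "aaa"
  [0..3]={S}  "caaa"

Original NTs in T[0,3] deriving "caaa": ["S"]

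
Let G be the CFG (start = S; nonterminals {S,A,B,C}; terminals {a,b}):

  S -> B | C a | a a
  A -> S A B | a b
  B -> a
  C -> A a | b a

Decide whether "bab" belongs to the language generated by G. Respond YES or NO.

Convert to CNF:
  S -> C T0 | T0 T0 | a
  A -> S X2 | T0 T1
  B -> a
  C -> A T0 | T1 T0
  T0 -> a
  T1 -> b
  X2 -> A B

Fill CYK table bottom-up:
  T[0,0] 'b' = {T1}  orig:{}
  T[1,1] 'a' = {B,S,T0}  orig:{B,S}
  T[2,2] 'b' = {T1}  orig:{}
  T[0,1] 'ba' = {C}
  T[1,2] 'ab' = {A}
  T[0,2] 'bab' = ∅

S ∉ T[0,2] ⇒ NO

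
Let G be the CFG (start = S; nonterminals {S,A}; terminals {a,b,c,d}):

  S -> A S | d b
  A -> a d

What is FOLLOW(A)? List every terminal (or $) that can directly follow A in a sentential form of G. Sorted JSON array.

FIRST iteration:
iter 1:
  A via A→a d: +{a}
  S via S→A S: +{a}
  S via S→d b: +{d}
  S: {a,d}  A: {a}
iter 2: — fixpoint
  S: {a,d}  A: {a}

FOLLOW iteration:
FOLLOW(S) := {$}
round 1:
  S→A S: FOLLOW(A) ⊇ FIRST(S) = {a,d}; new: +{a,d}
  S: {$}  A: {a,d}
round 2: done
  S: {$}  A: {a,d}

FOLLOW(A) = ["a", "d"]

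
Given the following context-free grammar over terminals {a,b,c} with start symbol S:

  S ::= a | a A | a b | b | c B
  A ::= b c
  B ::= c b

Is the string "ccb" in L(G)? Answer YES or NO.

CNF form of G:
  S -> T1 B | T2 A | T2 T0 | a | b
  A -> T0 T1
  B -> T1 T0
  T0 -> b
  T1 -> c
  T2 -> a

Fill CYK table bottom-up:
  T[0,0] 'c' = {T1}  orig:{}
  T[1,1] 'c' = {T1}  orig:{}
  T[2,2] 'b' = {S,T0}  orig:{S}
  T[0,1] 'cc' = ∅
  T[1,2] 'cb' = {B}
  T[0,2] 'ccb' = {S}

S ∈ T[0,2] ⇒ YES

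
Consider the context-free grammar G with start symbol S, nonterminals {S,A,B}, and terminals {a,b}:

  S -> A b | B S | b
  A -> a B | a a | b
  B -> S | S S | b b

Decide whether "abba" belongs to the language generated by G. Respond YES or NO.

Convert to CNF:
  S -> A T1 | B S | b
  A -> T0 B | T0 T0 | b
  B -> A T1 | B S | S S | T1 T1 | b
  T0 -> a
  T1 -> b

CYK table (by increasing span):
  T[0,0] 'a' = {T0}  orig:{}
  T[1,1] 'b' = {A,B,S,T1}  orig:{A,B,S}
  T[2,2] 'b' = {A,B,S,T1}  orig:{A,B,S}
  T[3,3] 'a' = {T0}  orig:{}
  T[0,1] 'ab' = {A}
  T[1,2] 'bb' = {B,S}
  T[2,3] 'ba' = ∅
  T[0,2] 'abb' = {A,B,S}
  T[1,3] 'bba' = ∅
  T[0,3] 'abba' = ∅

S ∉ T[0,3] ⇒ NO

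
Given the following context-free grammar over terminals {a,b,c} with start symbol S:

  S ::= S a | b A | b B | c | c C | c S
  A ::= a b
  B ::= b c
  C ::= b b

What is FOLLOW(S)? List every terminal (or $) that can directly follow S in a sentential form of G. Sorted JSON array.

FIRST iteration:
pass 1:
  A via A→a b: +{a}
  B via B→b c: +{b}
  C via C→b b: +{b}
  S via S→b A: +{b}
  S via S→c: +{c}
  S: {b,c}  A: {a}  B: {b}  C: {b}
pass 2: (no change)
  S: {b,c}  A: {a}  B: {b}  C: {b}

Compute FOLLOW by fixpoint:
initialize: $ ∈ FOLLOW(S)
iter 1:
  S→S a: FOLLOW(S) ⊇ FIRST(a) = {a}; new: +{a}
  S→b A: FOLLOW(A) ⊇ FOLLOW(S) ⊇ {$,a}; new: +{$,a}
  S→b B: FOLLOW(B) ⊇ FOLLOW(S) ⊇ {$,a}; new: +{$,a}
  S→c C: FOLLOW(C) ⊇ FOLLOW(S) ⊇ {$,a}; new: +{$,a}
  FOLLOW(S)={$,a}  FOLLOW(A)={$,a}  FOLLOW(B)={$,a}  FOLLOW(C)={$,a}
iter 2: — fixpoint
  FOLLOW(S)={$,a}  FOLLOW(A)={$,a}  FOLLOW(B)={$,a}  FOLLOW(C)={$,a}

FOLLOW(S) = ["$", "a"]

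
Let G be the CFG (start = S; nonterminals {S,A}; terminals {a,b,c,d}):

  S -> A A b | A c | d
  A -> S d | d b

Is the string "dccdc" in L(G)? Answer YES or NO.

Convert to CNF:
  S -> A T2 | A X3 | d
  A -> S T0 | T0 T1
  T0 -> d
  T1 -> b
  T2 -> c
  X3 -> A T1

CYK table (by increasing span):
  cell(0,0) d: {S,T0}  orig:{S}
  cell(1,1) c: {T2}  orig:{}
  cell(2,2) c: {T2}  orig:{}
  cell(3,3) d: {S,T0}  orig:{S}
  cell(4,4) c: {T2}  orig:{}
  cell(0,1) dc: ∅
  cell(1,2) cc: ∅
  cell(2,3) cd: ∅
  cell(3,4) dc: ∅
  cell(0,2) dcc: ∅
  cell(1,3) ccd: ∅
  cell(2,4) cdc: ∅
  cell(0,3) dccd: ∅
  cell(1,4) ccdc: ∅
  cell(0,4) dccdc: ∅

S ∉ T[0,4] ⇒ NO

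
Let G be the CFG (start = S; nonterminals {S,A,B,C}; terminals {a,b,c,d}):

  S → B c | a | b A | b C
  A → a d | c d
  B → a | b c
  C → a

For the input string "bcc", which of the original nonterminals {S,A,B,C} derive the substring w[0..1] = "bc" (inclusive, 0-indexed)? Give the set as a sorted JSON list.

CNF form of G:
  S -> B T2 | T3 A | T3 C | a
  A -> T0 T1 | T2 T1
  B -> T3 T2 | a
  C -> a
  T0 -> a
  T1 -> d
  T2 -> c
  T3 -> b

CYK table (by increasing span) — only the sub-triangle for w[0..1]:
  [0..0]={T3}  "b"  orig:{}
  [1..1]={T2}  "c"  orig:{}
  [0..1]={B}  "bc"

Original NTs in T[0,1] deriving "bc": ["B"]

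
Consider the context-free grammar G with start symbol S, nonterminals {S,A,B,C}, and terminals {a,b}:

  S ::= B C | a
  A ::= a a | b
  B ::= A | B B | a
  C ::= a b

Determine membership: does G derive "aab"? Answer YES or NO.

CNF form of G:
  S -> B C | a
  A -> T0 T0 | b
  B -> B B | T0 T0 | a | b
  C -> T0 T1
  T0 -> a
  T1 -> b

CYK table (by increasing span):
  [0..0]={B,S,T0}  "a"  orig:{B,S}
  [1..1]={B,S,T0}  "a"  orig:{B,S}
  [2..2]={A,B,T1}  "b"  orig:{A,B}
  [0..1]={A,B}  "aa"
  [1..2]={B,C}  "ab"
  [0..2]={B,S}  "aab"

S ∈ T[0,2] ⇒ YES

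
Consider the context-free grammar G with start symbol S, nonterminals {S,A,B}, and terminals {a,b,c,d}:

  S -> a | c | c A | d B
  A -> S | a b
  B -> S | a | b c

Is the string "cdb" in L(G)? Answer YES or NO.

CNF form of G:
  S -> T2 A | T3 B | a | c
  A -> T0 T1 | T2 A | T3 B | a | c
  B -> T1 T2 | T2 A | T3 B | a | c
  T0 -> a
  T1 -> b
  T2 -> c
  T3 -> d

Fill CYK table bottom-up:
  T[0,0] 'c' = {A,B,S,T2}  orig:{A,B,S}
  T[1,1] 'd' = {T3}  orig:{}
  T[2,2] 'b' = {T1}  orig:{}
  T[0,1] 'cd' = ∅
  T[1,2] 'db' = ∅
  T[0,2] 'cdb' = ∅

S ∉ T[0,2] ⇒ NO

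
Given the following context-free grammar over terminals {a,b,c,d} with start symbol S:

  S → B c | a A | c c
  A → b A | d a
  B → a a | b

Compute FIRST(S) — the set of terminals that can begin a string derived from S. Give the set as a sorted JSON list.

FIRST iteration:
round 1:
  A via A→b A: +{b}
  A via A→d a: +{d}
  B via B→a a: +{a}
  B via B→b: +{b}
  S via S→B c: +{a,b}
  S via S→c c: +{c}
  FIRST(S)={a,b,c}  FIRST(A)={b,d}  FIRST(B)={a,b}
round 2: — fixpoint
  FIRST(S)={a,b,c}  FIRST(A)={b,d}  FIRST(B)={a,b}

FIRST(S) = ["a", "b", "c"]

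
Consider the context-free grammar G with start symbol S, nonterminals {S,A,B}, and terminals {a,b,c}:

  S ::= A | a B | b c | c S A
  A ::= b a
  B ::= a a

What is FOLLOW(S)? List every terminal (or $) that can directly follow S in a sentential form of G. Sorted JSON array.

FIRST sets, iterate to fixpoint:
[1]
  A via A→b a: +{b}
  B via B→a a: +{a}
  S via S→A: +{b}
  S via S→a B: +{a}
  S via S→c S A: +{c}
  FIRST[S]={a,b,c}  FIRST[A]={b}  FIRST[B]={a}
[2] — fixpoint
  FIRST[S]={a,b,c}  FIRST[A]={b}  FIRST[B]={a}

FOLLOW sets:
seed FOLLOW(S) with $
[1]
  S→A: FOLLOW(A) ⊇ FOLLOW(S) ⊇ {$}; new: +{$}
  S→a B: FOLLOW(B) ⊇ FOLLOW(S) ⊇ {$}; new: +{$}
  S→c S A: FOLLOW(S) ⊇ FIRST(A) = {b}; new: +{b}
  S→c S A: FOLLOW(A) ⊇ FOLLOW(S) ⊇ {$,b}; new: +{b}
  S: {$,b}  A: {$,b}  B: {$}
[2]
  S→a B: FOLLOW(B) ⊇ FOLLOW(S) ⊇ {$,b}; new: +{b}
  S: {$,b}  A: {$,b}  B: {$,b}
[3] (stable)
  S: {$,b}  A: {$,b}  B: {$,b}

FOLLOW(S) = ["$", "b"]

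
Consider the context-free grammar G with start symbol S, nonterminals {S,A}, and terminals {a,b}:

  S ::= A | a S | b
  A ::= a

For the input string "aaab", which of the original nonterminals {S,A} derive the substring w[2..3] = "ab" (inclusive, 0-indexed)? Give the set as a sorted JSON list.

CNF form of G:
  S -> T0 S | a | b
  A -> a
  T0 -> a

CYK table (by increasing span), restricted to cells inside w[2..3]:
  cell(2,2) a: {A,S,T0}  orig:{A,S}
  cell(3,3) b: {S}
  cell(2,3) ab: {S}

Original NTs in T[2,3] deriving "ab": ["S"]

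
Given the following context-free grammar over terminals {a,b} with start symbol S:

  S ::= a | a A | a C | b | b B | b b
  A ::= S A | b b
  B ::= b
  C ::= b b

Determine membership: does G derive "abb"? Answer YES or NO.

CNF form of G:
  S -> T0 B | T0 T0 | T1 A | T1 C | a | b
  A -> S A | T0 T0
  B -> b
  C -> T0 T0
  T0 -> b
  T1 -> a

CYK table (by increasing span):
  T[0,0] 'a' = {S,T1}  orig:{S}
  T[1,1] 'b' = {B,S,T0}  orig:{B,S}
  T[2,2] 'b' = {B,S,T0}  orig:{B,S}
  T[0,1] 'ab' = ∅
  T[1,2] 'bb' = {A,C,S}
  T[0,2] 'abb' = {A,S}

S ∈ T[0,2] ⇒ YES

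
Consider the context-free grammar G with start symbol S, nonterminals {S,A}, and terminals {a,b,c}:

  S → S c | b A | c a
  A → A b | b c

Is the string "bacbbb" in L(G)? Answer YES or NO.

Convert to CNF:
  S -> S T1 | T0 A | T1 T2
  A -> A T0 | T0 T1
  T0 -> b
  T1 -> c
  T2 -> a

CYK fill:
  cell(0,0) b: {T0}  orig:{}
  cell(1,1) a: {T2}  orig:{}
  cell(2,2) c: {T1}  orig:{}
  cell(3,3) b: {T0}  orig:{}
  cell(4,4) b: {T0}  orig:{}
  cell(5,5) b: {T0}  orig:{}
  cell(0,1) ba: ∅
  cell(1,2) ac: ∅
  cell(2,3) cb: ∅
  cell(3,4) bb: ∅
  cell(4,5) bb: ∅
  cell(0,2) bac: ∅
  cell(1,3) acb: ∅
  cell(2,4) cbb: ∅
  cell(3,5) bbb: ∅
  cell(0,3) bacb: ∅
  cell(1,4) acbb: ∅
  cell(2,5) cbbb: ∅
  cell(0,4) bacbb: ∅
  cell(1,5) acbbb: ∅
  cell(0,5) bacbbb: ∅

S ∉ T[0,5] ⇒ NO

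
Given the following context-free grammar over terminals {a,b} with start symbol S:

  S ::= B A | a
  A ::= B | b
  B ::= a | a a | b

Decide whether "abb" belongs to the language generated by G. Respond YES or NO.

CNF form of G:
  S -> B A | a
  A -> T0 T0 | a | b
  B -> T0 T0 | a | b
  T0 -> a

Fill CYK table bottom-up:
  [0..0]={A,B,S,T0}  "a"  orig:{A,B,S}
  [1..1]={A,B}  "b"
  [2..2]={A,B}  "b"
  [0..1]={S}  "ab"
  [1..2]={S}  "bb"
  [0..2]=∅  "abb"

S ∉ T[0,2] ⇒ NO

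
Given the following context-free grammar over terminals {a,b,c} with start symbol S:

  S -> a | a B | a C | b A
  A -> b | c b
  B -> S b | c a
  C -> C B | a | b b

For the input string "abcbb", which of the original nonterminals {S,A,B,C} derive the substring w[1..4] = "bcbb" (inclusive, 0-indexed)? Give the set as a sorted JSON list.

Convert to CNF:
  S -> T1 A | T2 B | T2 C | a
  A -> T0 T1 | b
  B -> S T1 | T0 T2
  C -> C B | T1 T1 | a
  T0 -> c
  T1 -> b
  T2 -> a

Fill CYK table bottom-up — only the sub-triangle for w[1..4]:
  cell(1,1) b: {A,T1}  orig:{A}
  cell(2,2) c: {T0}  orig:{}
  cell(3,3) b: {A,T1}  orig:{A}
  cell(4,4) b: {A,T1}  orig:{A}
  cell(1,2) bc: ∅
  cell(2,3) cb: {A}
  cell(3,4) bb: {C,S}
  cell(1,3) bcb: {S}
  cell(2,4) cbb: ∅
  cell(1,4) bcbb: {B}

Original NTs in T[1,4] deriving "bcbb": ["B"]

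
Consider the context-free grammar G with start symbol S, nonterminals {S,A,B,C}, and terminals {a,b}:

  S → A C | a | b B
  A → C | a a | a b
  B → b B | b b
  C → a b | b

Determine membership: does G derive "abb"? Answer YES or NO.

Convert to CNF:
  S -> A C | T1 B | a
  A -> T0 T0 | T0 T1 | b
  B -> T1 B | T1 T1
  C -> T0 T1 | b
  T0 -> a
  T1 -> b

CYK table (by increasing span):
  cell(0,0) a: {S,T0}  orig:{S}
  cell(1,1) b: {A,C,T1}  orig:{A,C}
  cell(2,2) b: {A,C,T1}  orig:{A,C}
  cell(0,1) ab: {A,C}
  cell(1,2) bb: {B,S}
  cell(0,2) abb: {S}

S ∈ T[0,2] ⇒ YES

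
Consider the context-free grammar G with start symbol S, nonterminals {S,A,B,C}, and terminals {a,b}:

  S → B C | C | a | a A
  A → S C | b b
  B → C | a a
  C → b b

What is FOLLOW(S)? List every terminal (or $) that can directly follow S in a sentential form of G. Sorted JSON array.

FIRST iteration:
[1]
  A via A→b b: +{b}
  B via B→a a: +{a}
  C via C→b b: +{b}
  S via S→B C: +{a}
  S via S→C: +{b}
  FIRST[S]={a,b}  FIRST[A]={b}  FIRST[B]={a}  FIRST[C]={b}
[2]
  A via A→S C: +{a}
  B via B→C: +{b}
  FIRST[S]={a,b}  FIRST[A]={a,b}  FIRST[B]={a,b}  FIRST[C]={b}
[3] — fixpoint
  FIRST[S]={a,b}  FIRST[A]={a,b}  FIRST[B]={a,b}  FIRST[C]={b}

FOLLOW iteration:
FOLLOW(S) := {$}
[1]
  A→S C: FOLLOW(S) ⊇ FIRST(C) = {b}; new: +{b}
  S→B C: FOLLOW(B) ⊇ FIRST(C) = {b}; new: +{b}
  S→B C: FOLLOW(C) ⊇ FOLLOW(S) ⊇ {$,b}; new: +{$,b}
  S→a A: FOLLOW(A) ⊇ FOLLOW(S) ⊇ {$,b}; new: +{$,b}
  FOLLOW[S]={$,b}  FOLLOW[A]={$,b}  FOLLOW[B]={b}  FOLLOW[C]={$,b}
[2] (no change)
  FOLLOW[S]={$,b}  FOLLOW[A]={$,b}  FOLLOW[B]={b}  FOLLOW[C]={$,b}

FOLLOW(S) = ["$", "b"]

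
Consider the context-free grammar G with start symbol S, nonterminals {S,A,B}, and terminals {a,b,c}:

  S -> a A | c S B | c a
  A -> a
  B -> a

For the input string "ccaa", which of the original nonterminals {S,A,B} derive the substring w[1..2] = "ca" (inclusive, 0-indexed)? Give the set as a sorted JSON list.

CNF form of G:
  S -> T0 A | T1 T0 | T1 X2
  A -> a
  B -> a
  T0 -> a
  T1 -> c
  X2 -> S B

Fill CYK table bottom-up, restricted to cells inside w[1..2]:
  [1..1]={T1}  "c"  orig:{}
  [2..2]={A,B,T0}  "a"  orig:{A,B}
  [1..2]={S}  "ca"

Original NTs in T[1,2] deriving "ca": ["S"]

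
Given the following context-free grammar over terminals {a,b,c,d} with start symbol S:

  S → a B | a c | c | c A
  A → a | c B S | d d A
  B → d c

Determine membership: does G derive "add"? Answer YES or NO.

CNF form of G:
  S -> T0 A | T2 B | T2 T0 | c
  A -> T0 X3 | T1 X4 | a
  B -> T1 T0
  T0 -> c
  T1 -> d
  T2 -> a
  X3 -> B S
  X4 -> T1 A

CYK table (by increasing span):
  [0..0]={A,T2}  "a"  orig:{A}
  [1..1]={T1}  "d"  orig:{}
  [2..2]={T1}  "d"  orig:{}
  [0..1]=∅  "ad"
  [1..2]=∅  "dd"
  [0..2]=∅  "add"

S ∉ T[0,2] ⇒ NO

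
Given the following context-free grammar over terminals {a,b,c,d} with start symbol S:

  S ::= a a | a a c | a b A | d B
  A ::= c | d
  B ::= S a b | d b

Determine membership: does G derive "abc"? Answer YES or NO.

CNF form of G:
  S -> T0 T0 | T0 X5 | T0 X6 | T2 B
  A -> c | d
  B -> S X4 | T2 T1
  T0 -> a
  T1 -> b
  T2 -> d
  T3 -> c
  X4 -> T0 T1
  X5 -> T0 T3
  X6 -> T1 A

CYK fill:
  [0..0]={T0}  "a"  orig:{}
  [1..1]={T1}  "b"  orig:{}
  [2..2]={A,T3}  "c"  orig:{A}
  [0..1]={X4}  "ab"  orig:{}
  [1..2]={X6}  "bc"  orig:{}
  [0..2]={S}  "abc"

S ∈ T[0,2] ⇒ YES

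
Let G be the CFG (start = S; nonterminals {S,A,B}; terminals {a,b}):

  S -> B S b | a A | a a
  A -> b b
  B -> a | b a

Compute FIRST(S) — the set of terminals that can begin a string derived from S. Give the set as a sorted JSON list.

FIRST iteration:
pass 1:
  A via A→b b: +{b}
  B via B→a: +{a}
  B via B→b a: +{b}
  S via S→B S b: +{a,b}
  S: {a,b}  A: {b}  B: {a,b}
pass 2: (no change)
  S: {a,b}  A: {b}  B: {a,b}

FIRST(S) = ["a", "b"]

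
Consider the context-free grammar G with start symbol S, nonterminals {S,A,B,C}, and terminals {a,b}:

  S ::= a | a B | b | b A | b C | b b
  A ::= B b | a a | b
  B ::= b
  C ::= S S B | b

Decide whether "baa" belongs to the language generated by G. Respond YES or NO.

CNF form of G:
  S -> T0 A | T0 C | T0 T0 | T1 B | a | b
  A -> B T0 | T1 T1 | b
  B -> b
  C -> S X2 | b
  T0 -> b
  T1 -> a
  X2 -> S B

CYK table (by increasing span):
  T[0,0] 'b' = {A,B,C,S,T0}  orig:{A,B,C,S}
  T[1,1] 'a' = {S,T1}  orig:{S}
  T[2,2] 'a' = {S,T1}  orig:{S}
  T[0,1] 'ba' = ∅
  T[1,2] 'aa' = {A}
  T[0,2] 'baa' = {S}

S ∈ T[0,2] ⇒ YES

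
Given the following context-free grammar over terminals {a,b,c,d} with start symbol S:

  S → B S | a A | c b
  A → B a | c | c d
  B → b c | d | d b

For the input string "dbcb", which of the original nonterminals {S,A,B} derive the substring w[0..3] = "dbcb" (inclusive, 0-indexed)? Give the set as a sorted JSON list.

Convert to CNF:
  S -> B S | T0 A | T1 T3
  A -> B T0 | T1 T2 | c
  B -> T2 T3 | T3 T1 | d
  T0 -> a
  T1 -> c
  T2 -> d
  T3 -> b

CYK fill (cells [i..j] with 0 ≤ i ≤ j ≤ 3 only):
  T[0,0] 'd' = {B,T2}  orig:{B}
  T[1,1] 'b' = {T3}  orig:{}
  T[2,2] 'c' = {A,T1}  orig:{A}
  T[3,3] 'b' = {T3}  orig:{}
  T[0,1] 'db' = {B}
  T[1,2] 'bc' = {B}
  T[2,3] 'cb' = {S}
  T[0,2] 'dbc' = ∅
  T[1,3] 'bcb' = ∅
  T[0,3] 'dbcb' = {S}

Original NTs in T[0,3] deriving "dbcb": ["S"]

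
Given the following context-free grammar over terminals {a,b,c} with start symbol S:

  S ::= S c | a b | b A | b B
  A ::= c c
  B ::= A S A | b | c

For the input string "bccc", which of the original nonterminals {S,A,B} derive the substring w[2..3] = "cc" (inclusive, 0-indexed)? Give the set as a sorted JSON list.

Convert to CNF:
  S -> S T0 | T1 T2 | T2 A | T2 B
  A -> T0 T0
  B -> A X3 | b | c
  T0 -> c
  T1 -> a
  T2 -> b
  X3 -> S A

CYK fill (cells [i..j] with 2 ≤ i ≤ j ≤ 3 only):
  cell(2,2) c: {B,T0}  orig:{B}
  cell(3,3) c: {B,T0}  orig:{B}
  cell(2,3) cc: {A}

Original NTs in T[2,3] deriving "cc": ["A"]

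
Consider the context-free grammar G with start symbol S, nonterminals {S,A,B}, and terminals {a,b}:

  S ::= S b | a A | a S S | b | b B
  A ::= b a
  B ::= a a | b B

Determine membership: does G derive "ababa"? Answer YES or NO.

CNF form of G:
  S -> S T0 | T0 B | T1 A | T1 X2 | b
  A -> T0 T1
  B -> T0 B | T1 T1
  T0 -> b
  T1 -> a
  X2 -> S S

CYK fill:
  cell(0,0) a: {T1}  orig:{}
  cell(1,1) b: {S,T0}  orig:{S}
  cell(2,2) a: {T1}  orig:{}
  cell(3,3) b: {S,T0}  orig:{S}
  cell(4,4) a: {T1}  orig:{}
  cell(0,1) ab: ∅
  cell(1,2) ba: {A}
  cell(2,3) ab: ∅
  cell(3,4) ba: {A}
  cell(0,2) aba: {S}
  cell(1,3) bab: ∅
  cell(2,4) aba: {S}
  cell(0,3) abab: {S,X2}  orig:{S}
  cell(1,4) baba: {X2}  orig:{}
  cell(0,4) ababa: {S}

S ∈ T[0,4] ⇒ YES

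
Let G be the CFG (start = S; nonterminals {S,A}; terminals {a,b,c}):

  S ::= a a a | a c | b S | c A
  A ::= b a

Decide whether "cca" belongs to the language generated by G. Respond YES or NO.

CNF form of G:
  S -> T0 S | T1 T2 | T1 X3 | T2 A
  A -> T0 T1
  T0 -> b
  T1 -> a
  T2 -> c
  X3 -> T1 T1

CYK fill:
  T[0,0] 'c' = {T2}  orig:{}
  T[1,1] 'c' = {T2}  orig:{}
  T[2,2] 'a' = {T1}  orig:{}
  T[0,1] 'cc' = ∅
  T[1,2] 'ca' = ∅
  T[0,2] 'cca' = ∅

S ∉ T[0,2] ⇒ NO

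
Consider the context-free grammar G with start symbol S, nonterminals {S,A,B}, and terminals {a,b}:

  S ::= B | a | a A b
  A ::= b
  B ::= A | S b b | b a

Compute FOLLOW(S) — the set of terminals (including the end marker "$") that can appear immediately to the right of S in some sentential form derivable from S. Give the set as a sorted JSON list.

FIRST iteration:
round 1:
  A via A→b: +{b}
  B via B→A: +{b}
  S via S→B: +{b}
  S via S→a: +{a}
  FIRST[S]={a,b}  FIRST[A]={b}  FIRST[B]={b}
round 2:
  B via B→S b b: +{a}
  FIRST[S]={a,b}  FIRST[A]={b}  FIRST[B]={a,b}
round 3: (stable)
  FIRST[S]={a,b}  FIRST[A]={b}  FIRST[B]={a,b}

Compute FOLLOW by fixpoint:
seed FOLLOW(S) with $
iter 1:
  B→S b b: FOLLOW(S) ⊇ FIRST(b) = {b}; new: +{b}
  S→B: FOLLOW(B) ⊇ FOLLOW(S) ⊇ {$,b}; new: +{$,b}
  S→a A b: FOLLOW(A) ⊇ FIRST(b) = {b}; new: +{b}
  FOLLOW(S)={$,b}  FOLLOW(A)={b}  FOLLOW(B)={$,b}
iter 2:
  B→A: FOLLOW(A) ⊇ FOLLOW(B) ⊇ {$,b}; new: +{$}
  FOLLOW(S)={$,b}  FOLLOW(A)={$,b}  FOLLOW(B)={$,b}
iter 3: (no change)
  FOLLOW(S)={$,b}  FOLLOW(A)={$,b}  FOLLOW(B)={$,b}

FOLLOW(S) = ["$", "b"]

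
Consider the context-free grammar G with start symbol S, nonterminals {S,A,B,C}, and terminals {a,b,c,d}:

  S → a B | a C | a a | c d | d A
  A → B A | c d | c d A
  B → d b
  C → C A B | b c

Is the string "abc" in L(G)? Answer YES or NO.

Convert to CNF:
  S -> T0 T1 | T1 A | T3 B | T3 C | T3 T3
  A -> B A | T0 T1 | T0 X4
  B -> T1 T2
  C -> C X5 | T2 T0
  T0 -> c
  T1 -> d
  T2 -> b
  T3 -> a
  X4 -> T1 A
  X5 -> A B

Fill CYK table bottom-up:
  [0..0]={T3}  "a"  orig:{}
  [1..1]={T2}  "b"  orig:{}
  [2..2]={T0}  "c"  orig:{}
  [0..1]=∅  "ab"
  [1..2]={C}  "bc"
  [0..2]={S}  "abc"

S ∈ T[0,2] ⇒ YES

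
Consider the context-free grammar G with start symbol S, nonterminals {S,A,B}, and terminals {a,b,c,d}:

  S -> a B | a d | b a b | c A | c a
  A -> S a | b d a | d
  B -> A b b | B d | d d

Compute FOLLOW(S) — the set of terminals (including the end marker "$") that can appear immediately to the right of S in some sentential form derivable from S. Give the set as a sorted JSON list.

Compute FIRST by fixpoint:
[1]
  A via A→b d a: +{b}
  A via A→d: +{d}
  B via B→A b b: +{b,d}
  S via S→a B: +{a}
  S via S→b a b: +{b}
  S via S→c A: +{c}
  S: {a,b,c}  A: {b,d}  B: {b,d}
[2]
  A via A→S a: +{a,c}
  B via B→A b b: +{a,c}
  S: {a,b,c}  A: {a,b,c,d}  B: {a,b,c,d}
[3] (no change)
  S: {a,b,c}  A: {a,b,c,d}  B: {a,b,c,d}

FOLLOW iteration:
initialize: $ ∈ FOLLOW(S)
iter 1:
  A→S a: FOLLOW(S) ⊇ FIRST(a) = {a}; new: +{a}
  B→A b b: FOLLOW(A) ⊇ FIRST(b) = {b}; new: +{b}
  B→B d: FOLLOW(B) ⊇ FIRST(d) = {d}; new: +{d}
  S→a B: FOLLOW(B) ⊇ FOLLOW(S) ⊇ {$,a}; new: +{$,a}
  S→c A: FOLLOW(A) ⊇ FOLLOW(S) ⊇ {$,a}; new: +{$,a}
  FOLLOW(S)={$,a}  FOLLOW(A)={$,a,b}  FOLLOW(B)={$,a,d}
iter 2: (stable)
  FOLLOW(S)={$,a}  FOLLOW(A)={$,a,b}  FOLLOW(B)={$,a,d}

FOLLOW(S) = ["$", "a"]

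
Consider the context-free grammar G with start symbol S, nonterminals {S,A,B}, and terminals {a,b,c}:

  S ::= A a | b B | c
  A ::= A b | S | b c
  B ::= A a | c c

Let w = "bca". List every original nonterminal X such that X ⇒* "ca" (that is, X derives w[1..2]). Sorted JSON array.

Convert to CNF:
  S -> A T0 | T1 B | c
  A -> A T0 | A T1 | T1 B | T1 T2 | c
  B -> A T0 | T2 T2
  T0 -> a
  T1 -> b
  T2 -> c

Fill CYK table bottom-up — only the sub-triangle for w[1..2]:
  [1..1]={A,S,T2}  "c"  orig:{A,S}
  [2..2]={T0}  "a"  orig:{}
  [1..2]={A,B,S}  "ca"

Original NTs in T[1,2] deriving "ca": ["A", "B", "S"]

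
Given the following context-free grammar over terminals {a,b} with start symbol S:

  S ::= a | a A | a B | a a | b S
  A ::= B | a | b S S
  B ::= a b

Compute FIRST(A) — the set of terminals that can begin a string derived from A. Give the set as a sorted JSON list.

Compute FIRST by fixpoint:
round 1:
  A via A→a: +{a}
  A via A→b S S: +{b}
  B via B→a b: +{a}
  S via S→a: +{a}
  S via S→b S: +{b}
  FIRST[S]={a,b}  FIRST[A]={a,b}  FIRST[B]={a}
round 2: (no change)
  FIRST[S]={a,b}  FIRST[A]={a,b}  FIRST[B]={a}

FIRST(A) = ["a", "b"]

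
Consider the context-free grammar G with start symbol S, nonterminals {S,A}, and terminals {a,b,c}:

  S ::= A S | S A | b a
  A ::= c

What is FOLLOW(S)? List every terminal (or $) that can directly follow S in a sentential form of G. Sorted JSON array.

FIRST iteration:
pass 1:
  A via A→c: +{c}
  S via S→A S: +{c}
  S via S→b a: +{b}
  FIRST[S]={b,c}  FIRST[A]={c}
pass 2: (no change)
  FIRST[S]={b,c}  FIRST[A]={c}

FOLLOW iteration:
FOLLOW(S) := {$}
pass 1:
  S→A S: FOLLOW(A) ⊇ FIRST(S) = {b,c}; new: +{b,c}
  S→S A: FOLLOW(S) ⊇ FIRST(A) = {c}; new: +{c}
  S→S A: FOLLOW(A) ⊇ FOLLOW(S) ⊇ {$,c}; new: +{$}
  S: {$,c}  A: {$,b,c}
pass 2: (no change)
  S: {$,c}  A: {$,b,c}

FOLLOW(S) = ["$", "c"]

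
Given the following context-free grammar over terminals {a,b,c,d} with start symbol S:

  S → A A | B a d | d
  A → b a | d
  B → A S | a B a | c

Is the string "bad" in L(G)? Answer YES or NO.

Convert to CNF:
  S -> A A | B X4 | d
  A -> T0 T1 | d
  B -> A S | T1 X3 | c
  T0 -> b
  T1 -> a
  T2 -> d
  X3 -> B T1
  X4 -> T1 T2

CYK fill:
  [0..0]={T0}  "b"  orig:{}
  [1..1]={T1}  "a"  orig:{}
  [2..2]={A,S,T2}  "d"  orig:{A,S}
  [0..1]={A}  "ba"
  [1..2]={X4}  "ad"  orig:{}
  [0..2]={B,S}  "bad"

S ∈ T[0,2] ⇒ YES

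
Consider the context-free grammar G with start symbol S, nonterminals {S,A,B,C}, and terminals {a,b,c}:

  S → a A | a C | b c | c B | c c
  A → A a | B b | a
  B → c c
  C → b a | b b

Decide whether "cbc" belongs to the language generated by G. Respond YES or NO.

CNF form of G:
  S -> T0 A | T0 C | T1 T2 | T2 B | T2 T2
  A -> A T0 | B T1 | a
  B -> T2 T2
  C -> T1 T0 | T1 T1
  T0 -> a
  T1 -> b
  T2 -> c

Fill CYK table bottom-up:
  cell(0,0) c: {T2}  orig:{}
  cell(1,1) b: {T1}  orig:{}
  cell(2,2) c: {T2}  orig:{}
  cell(0,1) cb: ∅
  cell(1,2) bc: {S}
  cell(0,2) cbc: ∅

S ∉ T[0,2] ⇒ NO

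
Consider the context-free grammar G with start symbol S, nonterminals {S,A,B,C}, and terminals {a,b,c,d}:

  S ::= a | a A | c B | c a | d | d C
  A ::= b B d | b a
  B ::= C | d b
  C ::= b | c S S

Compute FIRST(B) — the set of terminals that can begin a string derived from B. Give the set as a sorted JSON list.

FIRST sets, iterate to fixpoint:
[1]
  A via A→b B d: +{b}
  B via B→d b: +{d}
  C via C→b: +{b}
  C via C→c S S: +{c}
  S via S→a: +{a}
  S via S→c B: +{c}
  S via S→d: +{d}
  S: {a,c,d}  A: {b}  B: {d}  C: {b,c}
[2]
  B via B→C: +{b,c}
  S: {a,c,d}  A: {b}  B: {b,c,d}  C: {b,c}
[3] — fixpoint
  S: {a,c,d}  A: {b}  B: {b,c,d}  C: {b,c}

FIRST(B) = ["b", "c", "d"]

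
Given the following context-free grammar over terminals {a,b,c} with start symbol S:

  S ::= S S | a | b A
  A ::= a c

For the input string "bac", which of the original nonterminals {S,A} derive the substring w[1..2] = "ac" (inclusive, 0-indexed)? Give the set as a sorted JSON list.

Convert to CNF:
  S -> S S | T2 A | a
  A -> T0 T1
  T0 -> a
  T1 -> c
  T2 -> b

CYK table (by increasing span), restricted to cells inside w[1..2]:
  cell(1,1) a: {S,T0}  orig:{S}
  cell(2,2) c: {T1}  orig:{}
  cell(1,2) ac: {A}

Original NTs in T[1,2] deriving "ac": ["A"]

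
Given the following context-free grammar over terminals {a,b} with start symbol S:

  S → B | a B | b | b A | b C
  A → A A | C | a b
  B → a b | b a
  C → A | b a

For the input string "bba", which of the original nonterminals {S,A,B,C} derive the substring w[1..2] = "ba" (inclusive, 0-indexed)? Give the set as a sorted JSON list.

CNF form of G:
  S -> T0 B | T0 T1 | T1 A | T1 C | T1 T0 | b
  A -> A A | T0 T1 | T1 T0
  B -> T0 T1 | T1 T0
  C -> A A | T0 T1 | T1 T0
  T0 -> a
  T1 -> b

CYK fill (cells [i..j] with 1 ≤ i ≤ j ≤ 2 only):
  cell(1,1) b: {S,T1}  orig:{S}
  cell(2,2) a: {T0}  orig:{}
  cell(1,2) ba: {A,B,C,S}

Original NTs in T[1,2] deriving "ba": ["A", "B", "C", "S"]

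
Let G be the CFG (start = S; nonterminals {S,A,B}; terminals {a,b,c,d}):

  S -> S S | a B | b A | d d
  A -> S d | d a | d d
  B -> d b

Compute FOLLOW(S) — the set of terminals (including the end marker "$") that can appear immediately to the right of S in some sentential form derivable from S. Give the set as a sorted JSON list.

FIRST iteration:
iter 1:
  A via A→d a: +{d}
  B via B→d b: +{d}
  S via S→a B: +{a}
  S via S→b A: +{b}
  S via S→d d: +{d}
  FIRST(S)={a,b,d}  FIRST(A)={d}  FIRST(B)={d}
iter 2:
  A via A→S d: +{a,b}
  FIRST(S)={a,b,d}  FIRST(A)={a,b,d}  FIRST(B)={d}
iter 3: (stable)
  FIRST(S)={a,b,d}  FIRST(A)={a,b,d}  FIRST(B)={d}

FOLLOW iteration:
seed FOLLOW(S) with $
iter 1:
  A→S d: FOLLOW(S) ⊇ FIRST(d) = {d}; new: +{d}
  S→S S: FOLLOW(S) ⊇ FIRST(S) = {a,b,d}; new: +{a,b}
  S→a B: FOLLOW(B) ⊇ FOLLOW(S) ⊇ {$,a,b,d}; new: +{$,a,b,d}
  S→b A: FOLLOW(A) ⊇ FOLLOW(S) ⊇ {$,a,b,d}; new: +{$,a,b,d}
  S: {$,a,b,d}  A: {$,a,b,d}  B: {$,a,b,d}
iter 2: (no change)
  S: {$,a,b,d}  A: {$,a,b,d}  B: {$,a,b,d}

FOLLOW(S) = ["$", "a", "b", "d"]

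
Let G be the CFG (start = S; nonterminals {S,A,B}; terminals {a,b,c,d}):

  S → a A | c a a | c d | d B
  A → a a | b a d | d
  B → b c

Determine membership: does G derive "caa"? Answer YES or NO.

CNF form of G:
  S -> T0 A | T2 B | T3 T2 | T3 X5
  A -> T0 T0 | T1 X4 | d
  B -> T1 T3
  T0 -> a
  T1 -> b
  T2 -> d
  T3 -> c
  X4 -> T0 T2
  X5 -> T0 T0

Fill CYK table bottom-up:
  T[0,0] 'c' = {T3}  orig:{}
  T[1,1] 'a' = {T0}  orig:{}
  T[2,2] 'a' = {T0}  orig:{}
  T[0,1] 'ca' = ∅
  T[1,2] 'aa' = {A,X5}  orig:{A}
  T[0,2] 'caa' = {S}

S ∈ T[0,2] ⇒ YES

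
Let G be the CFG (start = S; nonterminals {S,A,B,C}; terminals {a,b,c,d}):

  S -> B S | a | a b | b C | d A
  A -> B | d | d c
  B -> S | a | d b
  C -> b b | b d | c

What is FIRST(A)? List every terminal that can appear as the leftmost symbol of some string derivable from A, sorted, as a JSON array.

FIRST sets, iterate to fixpoint:
iter 1:
  A via A→d: +{d}
  B via B→a: +{a}
  B via B→d b: +{d}
  C via C→b b: +{b}
  C via C→c: +{c}
  S via S→B S: +{a,d}
  S via S→b C: +{b}
  FIRST(S)={a,b,d}  FIRST(A)={d}  FIRST(B)={a,d}  FIRST(C)={b,c}
iter 2:
  A via A→B: +{a}
  B via B→S: +{b}
  FIRST(S)={a,b,d}  FIRST(A)={a,d}  FIRST(B)={a,b,d}  FIRST(C)={b,c}
iter 3:
  A via A→B: +{b}
  FIRST(S)={a,b,d}  FIRST(A)={a,b,d}  FIRST(B)={a,b,d}  FIRST(C)={b,c}
iter 4: (no change)
  FIRST(S)={a,b,d}  FIRST(A)={a,b,d}  FIRST(B)={a,b,d}  FIRST(C)={b,c}

FIRST(A) = ["a", "b", "d"]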